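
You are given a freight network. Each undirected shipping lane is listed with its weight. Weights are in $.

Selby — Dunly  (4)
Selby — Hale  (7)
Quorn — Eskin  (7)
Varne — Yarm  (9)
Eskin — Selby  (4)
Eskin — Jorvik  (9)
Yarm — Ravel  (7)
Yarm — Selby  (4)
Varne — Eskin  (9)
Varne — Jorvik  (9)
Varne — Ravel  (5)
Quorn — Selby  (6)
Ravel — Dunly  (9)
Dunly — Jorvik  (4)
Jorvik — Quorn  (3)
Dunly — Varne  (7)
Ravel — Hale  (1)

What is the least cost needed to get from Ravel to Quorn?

$14

Running Dijkstra from Ravel:
Ravel: 0
Hale: 1  (via Ravel)
Varne: 5  (via Ravel)
Yarm: 7  (via Ravel)
Selby: 8  (via Hale)
Dunly: 9  (via Ravel)
Eskin: 12  (via Selby)
Jorvik: 13  (via Dunly)
Quorn: 14  (via Selby)
Shortest route: Ravel–Hale–Selby–Quorn = $14.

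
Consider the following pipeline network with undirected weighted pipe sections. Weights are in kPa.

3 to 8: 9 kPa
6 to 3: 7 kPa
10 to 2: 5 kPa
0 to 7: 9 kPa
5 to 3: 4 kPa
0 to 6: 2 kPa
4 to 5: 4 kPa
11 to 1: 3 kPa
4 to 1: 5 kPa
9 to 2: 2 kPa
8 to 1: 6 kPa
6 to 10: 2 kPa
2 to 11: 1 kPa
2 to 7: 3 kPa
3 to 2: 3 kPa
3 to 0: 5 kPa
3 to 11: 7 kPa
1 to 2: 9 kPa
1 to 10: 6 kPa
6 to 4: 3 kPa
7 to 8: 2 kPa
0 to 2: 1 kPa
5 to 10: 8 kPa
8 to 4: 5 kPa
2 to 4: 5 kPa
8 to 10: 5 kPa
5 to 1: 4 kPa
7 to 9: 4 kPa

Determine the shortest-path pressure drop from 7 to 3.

6 kPa

Settle nodes by increasing distance from 7:
7: 0
8: 2  (via 7)
2: 3  (via 7)
0: 4  (via 2)
9: 4  (via 7)
11: 4  (via 2)
3: 6  (via 2)
Shortest route: 7–2–3 = 6 kPa.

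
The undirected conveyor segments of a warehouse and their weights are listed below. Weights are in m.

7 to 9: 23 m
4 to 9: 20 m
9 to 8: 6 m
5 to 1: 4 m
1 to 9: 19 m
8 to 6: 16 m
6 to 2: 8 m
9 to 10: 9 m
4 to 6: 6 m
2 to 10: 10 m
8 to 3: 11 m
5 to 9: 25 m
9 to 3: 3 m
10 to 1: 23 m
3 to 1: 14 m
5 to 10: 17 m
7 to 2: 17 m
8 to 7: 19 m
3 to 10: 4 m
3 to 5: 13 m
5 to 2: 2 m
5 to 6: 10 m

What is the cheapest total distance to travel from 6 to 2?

8 m

Compare a few routes:
6 - 2: 8 = 8
6 - 5 - 2: 10+2 = 12
Cheapest is 6 - 2 at 8 m.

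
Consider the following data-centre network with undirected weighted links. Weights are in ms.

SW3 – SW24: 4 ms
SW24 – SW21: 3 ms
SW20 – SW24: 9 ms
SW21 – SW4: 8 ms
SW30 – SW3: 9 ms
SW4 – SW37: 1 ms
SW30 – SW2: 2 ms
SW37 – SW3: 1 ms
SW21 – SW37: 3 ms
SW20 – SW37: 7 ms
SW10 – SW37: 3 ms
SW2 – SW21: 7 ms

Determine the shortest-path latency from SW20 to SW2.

Settle nodes by increasing distance from SW20:
SW20: 0
SW37: 7  (via SW20)
SW4: 8  (via SW37)
SW3: 8  (via SW37)
SW24: 9  (via SW20)
SW21: 10  (via SW37)
SW10: 10  (via SW37)
SW30: 17  (via SW3)
SW2: 17  (via SW21)
Shortest route: SW20–SW37–SW21–SW2 = 17 ms.

17 ms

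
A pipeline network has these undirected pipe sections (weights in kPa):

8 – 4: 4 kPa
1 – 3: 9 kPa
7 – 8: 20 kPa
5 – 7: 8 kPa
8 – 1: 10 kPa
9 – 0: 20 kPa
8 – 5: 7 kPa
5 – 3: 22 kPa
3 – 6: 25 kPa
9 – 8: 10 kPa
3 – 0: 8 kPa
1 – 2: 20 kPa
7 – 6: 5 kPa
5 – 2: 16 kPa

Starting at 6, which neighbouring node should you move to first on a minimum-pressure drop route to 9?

7

Candidate routes:
6–7–5–8–9: 5+8+7+10 = 30
6–7–8–9: 5+20+10 = 35
The minimum is 30 kPa via 6–7–5–8–9.
So from 6 the first move is to 7.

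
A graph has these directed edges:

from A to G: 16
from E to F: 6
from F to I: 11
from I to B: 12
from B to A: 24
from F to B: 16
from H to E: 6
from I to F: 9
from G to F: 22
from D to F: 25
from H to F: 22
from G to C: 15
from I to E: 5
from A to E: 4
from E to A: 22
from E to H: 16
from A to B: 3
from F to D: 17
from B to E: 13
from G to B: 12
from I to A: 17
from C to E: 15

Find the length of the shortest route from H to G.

Candidate routes:
H–E–F–I–A–G: 6+6+11+17+16 = 56
H–E–A–G: 6+22+16 = 44
Cheapest is H–E–A–G at 44.

44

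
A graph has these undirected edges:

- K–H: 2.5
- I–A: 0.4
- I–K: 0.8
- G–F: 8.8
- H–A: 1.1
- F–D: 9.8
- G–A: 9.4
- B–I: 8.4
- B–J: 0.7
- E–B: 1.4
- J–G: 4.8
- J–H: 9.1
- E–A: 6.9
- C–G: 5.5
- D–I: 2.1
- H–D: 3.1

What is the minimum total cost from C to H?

16

Settle nodes by increasing distance from C:
C: 0
G: 5.5  (via C)
J: 10.3  (via G)
B: 11  (via J)
E: 12.4  (via B)
F: 14.3  (via G)
A: 14.9  (via G)
I: 15.3  (via A)
H: 16  (via A)
Shortest route: C → G → A → H = 16.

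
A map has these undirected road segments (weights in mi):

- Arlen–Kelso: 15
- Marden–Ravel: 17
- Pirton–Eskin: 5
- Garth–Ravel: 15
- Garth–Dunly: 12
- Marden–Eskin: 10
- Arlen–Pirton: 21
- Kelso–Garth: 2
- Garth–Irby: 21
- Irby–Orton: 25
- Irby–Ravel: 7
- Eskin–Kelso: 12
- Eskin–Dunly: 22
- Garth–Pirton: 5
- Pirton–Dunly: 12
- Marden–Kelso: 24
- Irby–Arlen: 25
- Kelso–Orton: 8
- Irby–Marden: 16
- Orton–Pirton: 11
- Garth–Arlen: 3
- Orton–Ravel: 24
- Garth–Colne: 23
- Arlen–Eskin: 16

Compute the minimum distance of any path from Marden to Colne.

Running Dijkstra from Marden:
Marden: 0
Eskin: 10  (via Marden)
Pirton: 15  (via Eskin)
Irby: 16  (via Marden)
Ravel: 17  (via Marden)
Garth: 20  (via Pirton)
Kelso: 22  (via Eskin)
Arlen: 23  (via Garth)
Orton: 26  (via Pirton)
Dunly: 27  (via Pirton)
Colne: 43  (via Garth)
Shortest route: Marden–Eskin–Pirton–Garth–Colne = 43 mi.

43 mi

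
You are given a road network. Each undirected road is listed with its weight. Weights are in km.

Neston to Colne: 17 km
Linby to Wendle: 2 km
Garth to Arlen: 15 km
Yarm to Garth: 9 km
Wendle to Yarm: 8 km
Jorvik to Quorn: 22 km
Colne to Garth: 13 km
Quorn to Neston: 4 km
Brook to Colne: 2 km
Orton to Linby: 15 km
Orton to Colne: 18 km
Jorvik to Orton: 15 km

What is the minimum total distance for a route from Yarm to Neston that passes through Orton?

Shortest Yarm→Orton: Yarm → Wendle → Linby → Orton = 25
Best Orton to Neston: Orton → Colne → Neston costing 35
Total via Orton: 25 + 35 = 60 km.

60 km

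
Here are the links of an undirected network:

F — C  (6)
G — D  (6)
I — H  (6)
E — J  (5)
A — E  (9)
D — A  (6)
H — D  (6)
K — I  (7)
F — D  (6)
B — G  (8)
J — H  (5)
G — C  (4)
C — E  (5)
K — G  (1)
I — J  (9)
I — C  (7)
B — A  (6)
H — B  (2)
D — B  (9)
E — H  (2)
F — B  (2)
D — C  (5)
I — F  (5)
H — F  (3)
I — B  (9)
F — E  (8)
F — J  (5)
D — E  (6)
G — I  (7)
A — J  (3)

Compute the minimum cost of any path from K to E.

Compare a few routes:
K–G–D–E: 1+6+6 = 13
K–G–B–H–E: 1+8+2+2 = 13
K–G–C–E: 1+4+5 = 10
The minimum is 10 via K–G–C–E.

10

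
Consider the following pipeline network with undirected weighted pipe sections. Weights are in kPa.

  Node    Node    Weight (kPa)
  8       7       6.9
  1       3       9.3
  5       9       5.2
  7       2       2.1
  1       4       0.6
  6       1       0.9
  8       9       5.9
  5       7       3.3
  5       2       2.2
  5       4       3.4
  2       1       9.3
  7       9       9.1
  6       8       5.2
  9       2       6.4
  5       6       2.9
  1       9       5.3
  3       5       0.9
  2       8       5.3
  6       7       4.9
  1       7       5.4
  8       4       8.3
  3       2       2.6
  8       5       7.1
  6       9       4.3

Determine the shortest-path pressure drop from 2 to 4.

Settle nodes by increasing distance from 2:
2: 0
7: 2.1  (via 2)
5: 2.2  (via 2)
3: 2.6  (via 2)
6: 5.1  (via 5)
8: 5.3  (via 2)
4: 5.6  (via 5)
Shortest route: 2 → 5 → 4 = 5.6 kPa.

5.6 kPa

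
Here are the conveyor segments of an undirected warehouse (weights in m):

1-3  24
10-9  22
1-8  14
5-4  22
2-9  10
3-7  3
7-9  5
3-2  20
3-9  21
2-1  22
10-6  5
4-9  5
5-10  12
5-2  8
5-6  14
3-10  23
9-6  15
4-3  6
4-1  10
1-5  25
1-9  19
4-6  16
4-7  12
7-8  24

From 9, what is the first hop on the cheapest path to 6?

Enumerating some paths:
9 → 6: 15 = 15
9 → 4 → 6: 5+16 = 21
Cheapest is 9 → 6 at 15 m.
So from 9 the first move is to 6.

6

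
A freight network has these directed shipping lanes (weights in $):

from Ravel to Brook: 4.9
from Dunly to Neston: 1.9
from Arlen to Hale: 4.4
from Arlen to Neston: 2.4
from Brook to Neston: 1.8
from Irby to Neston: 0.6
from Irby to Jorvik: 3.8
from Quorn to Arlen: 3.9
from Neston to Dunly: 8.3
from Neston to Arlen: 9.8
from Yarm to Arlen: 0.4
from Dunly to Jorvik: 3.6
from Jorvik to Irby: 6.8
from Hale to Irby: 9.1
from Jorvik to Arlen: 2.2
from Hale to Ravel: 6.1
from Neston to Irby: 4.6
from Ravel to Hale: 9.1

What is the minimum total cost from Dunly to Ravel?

$16.3

Candidate routes:
Dunly–Neston–Irby–Jorvik–Arlen–Hale–Ravel: 1.9+4.6+3.8+2.2+4.4+6.1 = 23
Dunly–Neston–Arlen–Hale–Ravel: 1.9+9.8+4.4+6.1 = 22.2
Dunly–Jorvik–Arlen–Hale–Ravel: 3.6+2.2+4.4+6.1 = 16.3
The minimum is $16.3 via Dunly–Jorvik–Arlen–Hale–Ravel.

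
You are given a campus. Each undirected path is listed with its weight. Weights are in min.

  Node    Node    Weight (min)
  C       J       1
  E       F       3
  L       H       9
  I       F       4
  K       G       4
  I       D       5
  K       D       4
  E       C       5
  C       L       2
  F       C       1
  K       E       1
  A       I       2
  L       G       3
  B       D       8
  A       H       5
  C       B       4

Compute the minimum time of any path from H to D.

12 min

Enumerating some paths:
H–A–I–D: 5+2+5 = 12
H–A–I–F–E–K–D: 5+2+4+3+1+4 = 19
Cheapest is H–A–I–D at 12 min.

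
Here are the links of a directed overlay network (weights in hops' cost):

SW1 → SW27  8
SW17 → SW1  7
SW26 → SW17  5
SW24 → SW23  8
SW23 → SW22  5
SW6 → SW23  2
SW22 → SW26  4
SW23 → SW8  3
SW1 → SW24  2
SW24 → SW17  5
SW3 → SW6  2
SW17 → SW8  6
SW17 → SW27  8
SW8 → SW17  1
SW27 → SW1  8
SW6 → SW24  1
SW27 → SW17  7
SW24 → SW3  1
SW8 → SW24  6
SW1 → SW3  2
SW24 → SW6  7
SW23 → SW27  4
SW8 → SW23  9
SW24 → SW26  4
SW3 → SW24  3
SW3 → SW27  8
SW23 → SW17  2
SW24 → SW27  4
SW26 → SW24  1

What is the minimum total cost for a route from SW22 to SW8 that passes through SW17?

Shortest SW22→SW17: SW22 → SW26 → SW17 = 9
Best SW17 to SW8: SW17 → SW8 costing 6
Total via SW17: 9 + 6 = 15 hops' cost.

15 hops' cost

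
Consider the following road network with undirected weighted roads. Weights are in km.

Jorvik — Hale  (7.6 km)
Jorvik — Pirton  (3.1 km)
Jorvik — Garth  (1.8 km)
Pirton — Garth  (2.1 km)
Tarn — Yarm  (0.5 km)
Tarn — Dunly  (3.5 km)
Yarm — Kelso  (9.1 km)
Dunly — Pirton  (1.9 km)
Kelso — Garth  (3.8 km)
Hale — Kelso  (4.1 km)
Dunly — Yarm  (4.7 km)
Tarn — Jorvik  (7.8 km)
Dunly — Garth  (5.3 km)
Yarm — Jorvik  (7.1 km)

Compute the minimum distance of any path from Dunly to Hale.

11.9 km

Settle nodes by increasing distance from Dunly:
Dunly: 0
Pirton: 1.9  (via Dunly)
Tarn: 3.5  (via Dunly)
Yarm: 4  (via Tarn)
Garth: 4  (via Pirton)
Jorvik: 5  (via Pirton)
Kelso: 7.8  (via Garth)
Hale: 11.9  (via Kelso)
Shortest route: Dunly → Pirton → Garth → Kelso → Hale = 11.9 km.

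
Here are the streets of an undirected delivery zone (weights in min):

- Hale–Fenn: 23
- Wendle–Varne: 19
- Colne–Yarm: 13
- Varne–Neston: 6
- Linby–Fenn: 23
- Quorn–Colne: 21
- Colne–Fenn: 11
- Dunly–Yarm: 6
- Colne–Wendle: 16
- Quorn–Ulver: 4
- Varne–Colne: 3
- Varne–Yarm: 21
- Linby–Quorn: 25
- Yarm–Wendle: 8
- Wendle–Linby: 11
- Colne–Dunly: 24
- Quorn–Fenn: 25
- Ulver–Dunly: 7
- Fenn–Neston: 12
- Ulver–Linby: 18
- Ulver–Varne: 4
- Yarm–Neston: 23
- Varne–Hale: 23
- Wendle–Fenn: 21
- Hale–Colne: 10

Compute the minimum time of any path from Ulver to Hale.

Shortest distances from Ulver:
Ulver: 0
Varne: 4  (via Ulver)
Quorn: 4  (via Ulver)
Dunly: 7  (via Ulver)
Colne: 7  (via Varne)
Neston: 10  (via Varne)
Yarm: 13  (via Dunly)
Hale: 17  (via Colne)
Shortest route: Ulver–Varne–Colne–Hale = 17 min.

17 min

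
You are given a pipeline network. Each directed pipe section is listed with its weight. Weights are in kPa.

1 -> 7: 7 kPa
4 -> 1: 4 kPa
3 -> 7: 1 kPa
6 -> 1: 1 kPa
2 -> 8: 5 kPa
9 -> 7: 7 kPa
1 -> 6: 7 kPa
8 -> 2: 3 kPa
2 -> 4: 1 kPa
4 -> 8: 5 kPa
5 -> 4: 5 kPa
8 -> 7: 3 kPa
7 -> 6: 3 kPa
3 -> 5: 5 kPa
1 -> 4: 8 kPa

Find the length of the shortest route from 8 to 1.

Compare a few routes:
8 - 7 - 6 - 1: 3+3+1 = 7
8 - 2 - 4 - 1: 3+1+4 = 8
The minimum is 7 kPa via 8 - 7 - 6 - 1.

7 kPa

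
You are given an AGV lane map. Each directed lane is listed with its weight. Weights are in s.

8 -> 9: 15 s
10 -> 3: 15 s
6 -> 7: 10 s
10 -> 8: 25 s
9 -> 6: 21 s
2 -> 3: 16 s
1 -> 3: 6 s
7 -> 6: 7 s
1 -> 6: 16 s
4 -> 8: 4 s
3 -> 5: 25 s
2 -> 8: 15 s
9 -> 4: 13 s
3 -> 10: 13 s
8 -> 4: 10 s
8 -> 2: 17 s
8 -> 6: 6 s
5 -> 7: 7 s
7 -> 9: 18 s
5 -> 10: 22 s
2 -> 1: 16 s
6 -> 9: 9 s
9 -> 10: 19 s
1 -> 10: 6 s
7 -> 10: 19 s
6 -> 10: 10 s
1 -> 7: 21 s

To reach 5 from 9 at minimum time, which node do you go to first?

Enumerating some paths:
9 - 10 - 3 - 5: 19+15+25 = 59
9 - 6 - 10 - 3 - 5: 21+10+15+25 = 71
9 - 4 - 8 - 6 - 10 - 3 - 5: 13+4+6+10+15+25 = 73
The minimum is 59 s via 9 - 10 - 3 - 5.
So from 9 the first move is to 10.

10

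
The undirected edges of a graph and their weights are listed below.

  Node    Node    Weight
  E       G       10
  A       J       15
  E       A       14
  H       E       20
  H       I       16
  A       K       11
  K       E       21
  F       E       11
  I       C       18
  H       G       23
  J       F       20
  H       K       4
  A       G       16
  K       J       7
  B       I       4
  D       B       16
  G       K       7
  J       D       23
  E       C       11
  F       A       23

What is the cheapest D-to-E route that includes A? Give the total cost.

52

Shortest D→A: D–J–A = 38
Shortest A→E: A–E = 14
Total via A: 38 + 14 = 52.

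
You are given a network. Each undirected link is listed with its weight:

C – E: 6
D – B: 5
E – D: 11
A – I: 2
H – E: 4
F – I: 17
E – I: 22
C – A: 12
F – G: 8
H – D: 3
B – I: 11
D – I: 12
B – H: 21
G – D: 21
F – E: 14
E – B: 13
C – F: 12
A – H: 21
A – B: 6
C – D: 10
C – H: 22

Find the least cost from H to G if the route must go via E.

Shortest H→E: H → E = 4
Best E to G: E → F → G costing 22
Total via E: 4 + 22 = 26.

26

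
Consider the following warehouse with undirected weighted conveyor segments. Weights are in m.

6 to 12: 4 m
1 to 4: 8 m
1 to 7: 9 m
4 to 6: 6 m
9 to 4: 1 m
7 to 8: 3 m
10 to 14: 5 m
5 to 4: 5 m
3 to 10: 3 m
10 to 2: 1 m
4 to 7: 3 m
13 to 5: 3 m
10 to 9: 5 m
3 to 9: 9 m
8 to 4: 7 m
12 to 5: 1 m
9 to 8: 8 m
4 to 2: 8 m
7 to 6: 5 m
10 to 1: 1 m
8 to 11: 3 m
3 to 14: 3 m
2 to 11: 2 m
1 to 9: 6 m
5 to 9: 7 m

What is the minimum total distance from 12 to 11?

15 m

Candidate routes:
12 - 6 - 7 - 8 - 11: 4+5+3+3 = 15
12 - 5 - 9 - 10 - 2 - 11: 1+7+5+1+2 = 16
Cheapest is 12 - 6 - 7 - 8 - 11 at 15 m.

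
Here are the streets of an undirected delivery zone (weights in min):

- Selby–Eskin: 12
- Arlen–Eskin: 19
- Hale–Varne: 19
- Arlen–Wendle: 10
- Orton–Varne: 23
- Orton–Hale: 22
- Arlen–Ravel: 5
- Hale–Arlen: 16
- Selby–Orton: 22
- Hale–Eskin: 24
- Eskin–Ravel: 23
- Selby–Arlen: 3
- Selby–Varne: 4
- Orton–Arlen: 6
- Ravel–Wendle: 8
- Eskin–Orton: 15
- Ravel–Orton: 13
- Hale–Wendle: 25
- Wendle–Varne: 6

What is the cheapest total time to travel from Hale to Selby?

19 min

Settle nodes by increasing distance from Hale:
Hale: 0
Arlen: 16  (via Hale)
Selby: 19  (via Arlen)
Shortest route: Hale–Arlen–Selby = 19 min.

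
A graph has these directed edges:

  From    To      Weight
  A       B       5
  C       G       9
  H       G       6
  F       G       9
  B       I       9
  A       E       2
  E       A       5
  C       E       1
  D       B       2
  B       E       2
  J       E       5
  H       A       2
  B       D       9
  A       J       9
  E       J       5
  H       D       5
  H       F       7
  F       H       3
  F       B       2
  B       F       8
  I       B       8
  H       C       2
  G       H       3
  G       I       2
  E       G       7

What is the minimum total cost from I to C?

Candidate routes:
I → B → E → G → H → C: 8+2+7+3+2 = 22
I → B → F → H → C: 8+8+3+2 = 21
I → B → F → G → H → C: 8+8+9+3+2 = 30
Cheapest is I → B → F → H → C at 21.

21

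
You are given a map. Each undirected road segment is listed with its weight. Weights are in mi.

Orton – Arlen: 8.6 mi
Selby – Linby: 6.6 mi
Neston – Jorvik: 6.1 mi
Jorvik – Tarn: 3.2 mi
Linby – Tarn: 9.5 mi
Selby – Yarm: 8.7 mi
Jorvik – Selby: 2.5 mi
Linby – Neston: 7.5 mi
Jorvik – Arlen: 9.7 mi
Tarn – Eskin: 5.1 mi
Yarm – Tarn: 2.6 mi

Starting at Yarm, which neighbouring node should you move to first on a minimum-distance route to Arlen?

Tarn

Compare a few routes:
Yarm–Selby–Jorvik–Arlen: 8.7+2.5+9.7 = 20.9
Yarm–Tarn–Jorvik–Arlen: 2.6+3.2+9.7 = 15.5
The minimum is 15.5 mi via Yarm–Tarn–Jorvik–Arlen.
So from Yarm the first move is to Tarn.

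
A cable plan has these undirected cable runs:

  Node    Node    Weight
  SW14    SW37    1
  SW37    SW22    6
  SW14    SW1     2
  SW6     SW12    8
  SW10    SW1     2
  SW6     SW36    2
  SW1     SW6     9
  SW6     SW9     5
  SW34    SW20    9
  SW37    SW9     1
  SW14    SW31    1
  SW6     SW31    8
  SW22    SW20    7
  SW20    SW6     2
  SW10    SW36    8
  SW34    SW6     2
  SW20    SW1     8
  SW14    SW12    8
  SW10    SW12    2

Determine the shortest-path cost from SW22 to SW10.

11

Compare a few routes:
SW22 → SW37 → SW14 → SW12 → SW10: 6+1+8+2 = 17
SW22 → SW37 → SW14 → SW1 → SW10: 6+1+2+2 = 11
SW22 → SW20 → SW1 → SW10: 7+8+2 = 17
The minimum is 11 via SW22 → SW37 → SW14 → SW1 → SW10.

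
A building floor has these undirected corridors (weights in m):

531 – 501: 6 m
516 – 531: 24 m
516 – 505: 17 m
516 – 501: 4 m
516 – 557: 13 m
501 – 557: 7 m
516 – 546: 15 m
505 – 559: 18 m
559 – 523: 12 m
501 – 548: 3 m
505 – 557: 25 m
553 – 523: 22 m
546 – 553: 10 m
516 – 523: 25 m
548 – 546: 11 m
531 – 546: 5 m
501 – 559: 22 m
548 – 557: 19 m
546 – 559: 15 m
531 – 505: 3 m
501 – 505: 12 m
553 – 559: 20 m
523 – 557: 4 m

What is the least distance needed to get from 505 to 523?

Compare a few routes:
505 → 557 → 523: 25+4 = 29
505 → 531 → 501 → 557 → 523: 3+6+7+4 = 20
505 → 531 → 501 → 516 → 557 → 523: 3+6+4+13+4 = 30
505 → 501 → 557 → 523: 12+7+4 = 23
Cheapest is 505 → 531 → 501 → 557 → 523 at 20 m.

20 m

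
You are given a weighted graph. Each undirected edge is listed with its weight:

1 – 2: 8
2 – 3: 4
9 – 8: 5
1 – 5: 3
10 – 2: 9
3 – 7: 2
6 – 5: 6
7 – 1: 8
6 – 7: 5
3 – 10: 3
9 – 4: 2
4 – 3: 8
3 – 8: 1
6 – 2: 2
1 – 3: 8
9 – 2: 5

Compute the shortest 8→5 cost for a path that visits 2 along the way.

Shortest 8→2: 8 → 3 → 2 = 5
Best 2 to 5: 2 → 6 → 5 costing 8
Total via 2: 5 + 8 = 13.

13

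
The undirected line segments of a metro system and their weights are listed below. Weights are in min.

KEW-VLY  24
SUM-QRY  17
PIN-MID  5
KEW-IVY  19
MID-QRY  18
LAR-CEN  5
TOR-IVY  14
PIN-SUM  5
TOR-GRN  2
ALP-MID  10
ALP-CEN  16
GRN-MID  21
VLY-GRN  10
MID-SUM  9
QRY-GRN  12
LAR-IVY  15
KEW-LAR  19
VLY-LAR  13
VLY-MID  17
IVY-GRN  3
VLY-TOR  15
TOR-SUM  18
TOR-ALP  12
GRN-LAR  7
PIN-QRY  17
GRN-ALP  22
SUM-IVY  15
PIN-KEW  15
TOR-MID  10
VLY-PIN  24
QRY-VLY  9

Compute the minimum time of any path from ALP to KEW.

Candidate routes:
ALP–TOR–GRN–IVY–KEW: 12+2+3+19 = 36
ALP–MID–SUM–PIN–KEW: 10+9+5+15 = 39
ALP–CEN–LAR–KEW: 16+5+19 = 40
ALP–MID–PIN–KEW: 10+5+15 = 30
The minimum is 30 min via ALP–MID–PIN–KEW.

30 min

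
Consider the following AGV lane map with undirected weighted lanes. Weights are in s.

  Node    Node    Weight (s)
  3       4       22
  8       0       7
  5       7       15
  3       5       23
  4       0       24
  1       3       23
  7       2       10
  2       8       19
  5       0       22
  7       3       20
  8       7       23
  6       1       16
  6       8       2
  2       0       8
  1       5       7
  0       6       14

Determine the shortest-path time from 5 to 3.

Compare a few routes:
5–3: 23 = 23
5–7–3: 15+20 = 35
5–1–3: 7+23 = 30
Cheapest is 5–3 at 23 s.

23 s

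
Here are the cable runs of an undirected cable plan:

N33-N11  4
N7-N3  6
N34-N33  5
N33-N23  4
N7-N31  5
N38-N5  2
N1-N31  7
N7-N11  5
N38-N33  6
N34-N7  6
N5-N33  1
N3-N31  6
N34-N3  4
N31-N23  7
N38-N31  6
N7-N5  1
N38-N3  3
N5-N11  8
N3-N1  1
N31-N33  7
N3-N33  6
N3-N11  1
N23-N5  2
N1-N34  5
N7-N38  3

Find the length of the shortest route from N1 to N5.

Running Dijkstra from N1:
N1: 0
N3: 1  (via N1)
N11: 2  (via N3)
N38: 4  (via N3)
N34: 5  (via N1)
N33: 6  (via N11)
N5: 6  (via N38)
Shortest route: N1–N3–N38–N5 = 6.

6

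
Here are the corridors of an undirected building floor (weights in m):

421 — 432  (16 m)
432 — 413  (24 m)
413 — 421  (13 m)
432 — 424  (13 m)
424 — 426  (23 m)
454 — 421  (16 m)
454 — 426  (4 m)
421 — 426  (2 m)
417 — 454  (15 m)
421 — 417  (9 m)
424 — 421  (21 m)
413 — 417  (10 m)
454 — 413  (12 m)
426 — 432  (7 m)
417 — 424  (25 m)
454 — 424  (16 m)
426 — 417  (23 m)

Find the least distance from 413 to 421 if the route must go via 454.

Best 413 to 454: 413–454 costing 12
Best 454 to 421: 454–426–421 costing 6
Total via 454: 12 + 6 = 18 m.

18 m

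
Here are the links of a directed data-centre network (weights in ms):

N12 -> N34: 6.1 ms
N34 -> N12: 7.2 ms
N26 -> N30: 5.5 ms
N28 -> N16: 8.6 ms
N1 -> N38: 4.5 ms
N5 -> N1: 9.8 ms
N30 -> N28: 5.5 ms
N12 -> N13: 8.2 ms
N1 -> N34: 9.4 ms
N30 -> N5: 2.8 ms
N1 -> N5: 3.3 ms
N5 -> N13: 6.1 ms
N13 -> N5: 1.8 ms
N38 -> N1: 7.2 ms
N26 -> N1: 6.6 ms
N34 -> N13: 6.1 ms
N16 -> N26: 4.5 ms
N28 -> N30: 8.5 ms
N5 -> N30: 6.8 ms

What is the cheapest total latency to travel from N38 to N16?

31.4 ms

Compare a few routes:
N38–N1–N5–N30–N28–N16: 7.2+3.3+6.8+5.5+8.6 = 31.4
N38–N1–N34–N12–N13–N5–N30–N28–N16: 7.2+9.4+7.2+8.2+1.8+6.8+5.5+8.6 = 54.7
N38–N1–N34–N13–N5–N30–N28–N16: 7.2+9.4+6.1+1.8+6.8+5.5+8.6 = 45.4
The minimum is 31.4 ms via N38–N1–N5–N30–N28–N16.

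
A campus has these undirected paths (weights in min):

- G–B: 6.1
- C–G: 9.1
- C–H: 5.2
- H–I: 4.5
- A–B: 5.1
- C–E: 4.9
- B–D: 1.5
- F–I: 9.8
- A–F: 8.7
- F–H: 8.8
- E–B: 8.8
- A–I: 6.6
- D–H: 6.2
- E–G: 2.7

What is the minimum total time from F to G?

Candidate routes:
F–H–D–B–G: 8.8+6.2+1.5+6.1 = 22.6
F–H–C–E–G: 8.8+5.2+4.9+2.7 = 21.6
F–H–C–G: 8.8+5.2+9.1 = 23.1
F–A–B–G: 8.7+5.1+6.1 = 19.9
Cheapest is F–A–B–G at 19.9 min.

19.9 min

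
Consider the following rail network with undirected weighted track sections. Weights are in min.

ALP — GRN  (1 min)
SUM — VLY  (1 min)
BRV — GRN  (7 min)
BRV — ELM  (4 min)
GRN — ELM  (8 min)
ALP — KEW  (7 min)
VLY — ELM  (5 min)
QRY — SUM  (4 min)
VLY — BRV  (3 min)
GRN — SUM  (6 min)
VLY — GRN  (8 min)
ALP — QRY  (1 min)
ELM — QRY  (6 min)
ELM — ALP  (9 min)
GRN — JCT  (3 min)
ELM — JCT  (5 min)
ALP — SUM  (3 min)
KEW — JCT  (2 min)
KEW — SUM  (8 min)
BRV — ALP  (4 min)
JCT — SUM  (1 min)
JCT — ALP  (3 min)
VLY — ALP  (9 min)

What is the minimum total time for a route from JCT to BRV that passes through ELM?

Best JCT to ELM: JCT–ELM costing 5
Shortest ELM→BRV: ELM–BRV = 4
Total via ELM: 5 + 4 = 9 min.

9 min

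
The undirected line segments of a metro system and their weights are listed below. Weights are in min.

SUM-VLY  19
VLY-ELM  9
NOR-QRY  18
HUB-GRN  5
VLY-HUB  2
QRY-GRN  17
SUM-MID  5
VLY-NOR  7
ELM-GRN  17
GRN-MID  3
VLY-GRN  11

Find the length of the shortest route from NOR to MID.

Settle nodes by increasing distance from NOR:
NOR: 0
VLY: 7  (via NOR)
HUB: 9  (via VLY)
GRN: 14  (via HUB)
ELM: 16  (via VLY)
MID: 17  (via GRN)
Shortest route: NOR–VLY–HUB–GRN–MID = 17 min.

17 min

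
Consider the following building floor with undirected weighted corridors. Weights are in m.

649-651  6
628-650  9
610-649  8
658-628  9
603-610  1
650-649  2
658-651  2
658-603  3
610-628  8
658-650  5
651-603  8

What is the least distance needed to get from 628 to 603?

9 m

Compare a few routes:
628 → 610 → 603: 8+1 = 9
628 → 650 → 658 → 603: 9+5+3 = 17
628 → 658 → 603: 9+3 = 12
The minimum is 9 m via 628 → 610 → 603.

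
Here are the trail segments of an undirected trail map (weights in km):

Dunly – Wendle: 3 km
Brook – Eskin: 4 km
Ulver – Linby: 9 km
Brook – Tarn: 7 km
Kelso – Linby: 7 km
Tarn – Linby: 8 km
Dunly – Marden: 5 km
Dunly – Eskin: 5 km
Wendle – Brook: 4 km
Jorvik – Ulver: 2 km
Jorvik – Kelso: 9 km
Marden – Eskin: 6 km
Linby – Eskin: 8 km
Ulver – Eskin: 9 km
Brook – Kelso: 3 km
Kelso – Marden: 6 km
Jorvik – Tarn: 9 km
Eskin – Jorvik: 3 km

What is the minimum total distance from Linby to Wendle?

14 km

Settle nodes by increasing distance from Linby:
Linby: 0
Kelso: 7  (via Linby)
Eskin: 8  (via Linby)
Tarn: 8  (via Linby)
Ulver: 9  (via Linby)
Brook: 10  (via Kelso)
Jorvik: 11  (via Eskin)
Marden: 13  (via Kelso)
Dunly: 13  (via Eskin)
Wendle: 14  (via Brook)
Shortest route: Linby–Kelso–Brook–Wendle = 14 km.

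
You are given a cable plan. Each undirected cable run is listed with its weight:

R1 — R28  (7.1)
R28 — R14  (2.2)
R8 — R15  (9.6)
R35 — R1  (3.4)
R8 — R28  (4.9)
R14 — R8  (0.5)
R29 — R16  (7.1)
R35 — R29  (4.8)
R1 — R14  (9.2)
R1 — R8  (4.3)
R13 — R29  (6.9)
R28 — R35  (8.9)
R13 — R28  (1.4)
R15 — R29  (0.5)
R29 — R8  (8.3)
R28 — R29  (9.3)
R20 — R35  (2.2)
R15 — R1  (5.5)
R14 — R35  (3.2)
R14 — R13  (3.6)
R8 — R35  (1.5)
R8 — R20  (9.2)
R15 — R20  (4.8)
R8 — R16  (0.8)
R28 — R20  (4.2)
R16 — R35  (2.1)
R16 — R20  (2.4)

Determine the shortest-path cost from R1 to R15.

Settle nodes by increasing distance from R1:
R1: 0
R35: 3.4  (via R1)
R8: 4.3  (via R1)
R14: 4.8  (via R8)
R16: 5.1  (via R8)
R15: 5.5  (via R1)
Shortest route: R1–R15 = 5.5.

5.5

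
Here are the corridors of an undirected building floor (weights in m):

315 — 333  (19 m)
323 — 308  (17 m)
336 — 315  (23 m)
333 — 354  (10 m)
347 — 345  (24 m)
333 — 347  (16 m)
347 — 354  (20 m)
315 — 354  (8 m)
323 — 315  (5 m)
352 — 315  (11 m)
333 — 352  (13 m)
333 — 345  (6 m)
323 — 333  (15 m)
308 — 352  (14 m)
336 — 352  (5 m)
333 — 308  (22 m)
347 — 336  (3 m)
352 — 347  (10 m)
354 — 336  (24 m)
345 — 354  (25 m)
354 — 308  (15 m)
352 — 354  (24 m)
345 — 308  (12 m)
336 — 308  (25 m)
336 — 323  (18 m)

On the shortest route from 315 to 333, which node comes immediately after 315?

354

Candidate routes:
315–333: 19 = 19
315–354–333: 8+10 = 18
315–323–333: 5+15 = 20
Cheapest is 315–354–333 at 18 m.
So from 315 the first move is to 354.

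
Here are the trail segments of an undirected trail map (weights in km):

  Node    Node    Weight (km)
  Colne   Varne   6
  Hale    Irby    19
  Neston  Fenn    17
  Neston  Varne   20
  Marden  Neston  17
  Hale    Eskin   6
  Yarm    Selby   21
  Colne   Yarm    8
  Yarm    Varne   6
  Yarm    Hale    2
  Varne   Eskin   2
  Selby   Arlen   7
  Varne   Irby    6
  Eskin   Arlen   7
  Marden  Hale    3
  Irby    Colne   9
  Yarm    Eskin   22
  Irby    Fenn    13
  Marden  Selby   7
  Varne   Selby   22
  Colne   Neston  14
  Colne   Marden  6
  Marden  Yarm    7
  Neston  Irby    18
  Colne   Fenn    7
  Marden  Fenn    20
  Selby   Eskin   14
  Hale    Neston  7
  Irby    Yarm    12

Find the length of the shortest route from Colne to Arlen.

15 km

Shortest distances from Colne:
Colne: 0
Marden: 6  (via Colne)
Varne: 6  (via Colne)
Fenn: 7  (via Colne)
Yarm: 8  (via Colne)
Eskin: 8  (via Varne)
Irby: 9  (via Colne)
Hale: 9  (via Marden)
Selby: 13  (via Marden)
Neston: 14  (via Colne)
Arlen: 15  (via Eskin)
Shortest route: Colne–Varne–Eskin–Arlen = 15 km.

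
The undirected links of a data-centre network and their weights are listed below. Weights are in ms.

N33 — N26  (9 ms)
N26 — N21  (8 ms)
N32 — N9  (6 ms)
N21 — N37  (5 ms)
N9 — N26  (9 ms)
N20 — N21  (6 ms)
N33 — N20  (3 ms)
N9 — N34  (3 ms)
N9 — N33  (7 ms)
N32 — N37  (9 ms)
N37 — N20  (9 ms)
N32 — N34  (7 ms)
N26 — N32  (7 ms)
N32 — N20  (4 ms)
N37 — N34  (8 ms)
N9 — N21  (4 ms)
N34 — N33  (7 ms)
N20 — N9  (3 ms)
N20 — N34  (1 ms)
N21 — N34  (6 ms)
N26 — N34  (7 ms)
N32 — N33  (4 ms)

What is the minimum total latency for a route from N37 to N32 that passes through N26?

20 ms

Best N37 to N26: N37–N21–N26 costing 13
Shortest N26→N32: N26–N32 = 7
Total via N26: 13 + 7 = 20 ms.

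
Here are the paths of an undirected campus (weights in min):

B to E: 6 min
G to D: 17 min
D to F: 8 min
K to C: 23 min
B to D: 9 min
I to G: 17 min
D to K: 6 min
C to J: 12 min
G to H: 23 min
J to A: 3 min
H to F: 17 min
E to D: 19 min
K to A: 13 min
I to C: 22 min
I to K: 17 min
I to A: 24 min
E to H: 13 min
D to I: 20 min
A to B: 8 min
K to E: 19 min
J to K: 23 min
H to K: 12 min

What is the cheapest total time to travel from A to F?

25 min

Candidate routes:
A → J → K → D → F: 3+23+6+8 = 40
A → K → D → F: 13+6+8 = 27
A → B → D → F: 8+9+8 = 25
Cheapest is A → B → D → F at 25 min.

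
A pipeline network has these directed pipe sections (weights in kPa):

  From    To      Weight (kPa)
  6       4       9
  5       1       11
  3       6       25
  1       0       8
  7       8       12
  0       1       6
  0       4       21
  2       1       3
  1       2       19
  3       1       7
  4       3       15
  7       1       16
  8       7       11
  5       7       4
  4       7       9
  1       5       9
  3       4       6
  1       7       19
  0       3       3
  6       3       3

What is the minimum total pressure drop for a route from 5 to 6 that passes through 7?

Best 5 to 7: 5–7 costing 4
Best 7 to 6: 7–1–0–3–6 costing 52
Total via 7: 4 + 52 = 56 kPa.

56 kPa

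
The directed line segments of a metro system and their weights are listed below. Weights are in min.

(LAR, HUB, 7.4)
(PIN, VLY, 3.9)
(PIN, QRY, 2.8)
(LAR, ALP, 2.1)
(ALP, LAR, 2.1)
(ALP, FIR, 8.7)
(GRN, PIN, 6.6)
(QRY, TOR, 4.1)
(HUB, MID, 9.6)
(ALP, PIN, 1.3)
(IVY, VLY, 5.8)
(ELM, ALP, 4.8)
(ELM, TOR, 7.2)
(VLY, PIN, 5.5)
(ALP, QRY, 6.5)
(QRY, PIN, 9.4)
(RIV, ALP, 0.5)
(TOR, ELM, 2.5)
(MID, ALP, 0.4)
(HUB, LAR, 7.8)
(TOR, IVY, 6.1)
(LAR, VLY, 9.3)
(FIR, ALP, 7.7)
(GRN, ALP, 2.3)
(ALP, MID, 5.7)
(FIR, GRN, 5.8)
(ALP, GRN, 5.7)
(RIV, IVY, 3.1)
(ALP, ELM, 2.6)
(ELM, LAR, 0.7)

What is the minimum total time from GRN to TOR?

10.5 min

Running Dijkstra from GRN:
GRN: 0
ALP: 2.3  (via GRN)
PIN: 3.6  (via ALP)
LAR: 4.4  (via ALP)
ELM: 4.9  (via ALP)
QRY: 6.4  (via PIN)
VLY: 7.5  (via PIN)
MID: 8  (via ALP)
TOR: 10.5  (via QRY)
Shortest route: GRN–ALP–PIN–QRY–TOR = 10.5 min.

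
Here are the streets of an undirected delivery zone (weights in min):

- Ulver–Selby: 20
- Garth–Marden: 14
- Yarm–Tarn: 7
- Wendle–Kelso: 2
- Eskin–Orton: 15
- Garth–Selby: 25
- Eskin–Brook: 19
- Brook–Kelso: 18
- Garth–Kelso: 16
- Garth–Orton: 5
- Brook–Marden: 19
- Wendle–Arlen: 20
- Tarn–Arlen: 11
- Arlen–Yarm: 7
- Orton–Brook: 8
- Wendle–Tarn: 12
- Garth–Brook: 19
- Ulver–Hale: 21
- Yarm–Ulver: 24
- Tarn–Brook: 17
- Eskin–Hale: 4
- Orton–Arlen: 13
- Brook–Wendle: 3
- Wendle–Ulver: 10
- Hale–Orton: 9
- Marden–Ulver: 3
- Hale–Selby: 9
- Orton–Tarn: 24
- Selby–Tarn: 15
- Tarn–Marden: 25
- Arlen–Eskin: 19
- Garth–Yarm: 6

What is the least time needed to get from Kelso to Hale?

22 min

Settle nodes by increasing distance from Kelso:
Kelso: 0
Wendle: 2  (via Kelso)
Brook: 5  (via Wendle)
Ulver: 12  (via Wendle)
Orton: 13  (via Brook)
Tarn: 14  (via Wendle)
Marden: 15  (via Ulver)
Garth: 16  (via Kelso)
Yarm: 21  (via Tarn)
Hale: 22  (via Orton)
Shortest route: Kelso–Wendle–Brook–Orton–Hale = 22 min.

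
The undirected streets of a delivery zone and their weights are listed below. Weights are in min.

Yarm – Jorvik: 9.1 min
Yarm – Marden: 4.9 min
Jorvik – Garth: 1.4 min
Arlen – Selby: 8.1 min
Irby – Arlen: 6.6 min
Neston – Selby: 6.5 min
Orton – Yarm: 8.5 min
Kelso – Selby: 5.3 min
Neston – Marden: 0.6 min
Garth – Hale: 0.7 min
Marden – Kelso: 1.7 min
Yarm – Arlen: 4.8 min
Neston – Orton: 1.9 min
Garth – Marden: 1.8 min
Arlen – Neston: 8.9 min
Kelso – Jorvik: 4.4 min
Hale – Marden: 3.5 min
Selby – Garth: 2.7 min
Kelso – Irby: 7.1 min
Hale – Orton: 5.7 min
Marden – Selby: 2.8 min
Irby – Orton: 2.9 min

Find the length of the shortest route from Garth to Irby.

Shortest distances from Garth:
Garth: 0
Hale: 0.7  (via Garth)
Jorvik: 1.4  (via Garth)
Marden: 1.8  (via Garth)
Neston: 2.4  (via Marden)
Selby: 2.7  (via Garth)
Kelso: 3.5  (via Marden)
Orton: 4.3  (via Neston)
Yarm: 6.7  (via Marden)
Irby: 7.2  (via Orton)
Shortest route: Garth–Marden–Neston–Orton–Irby = 7.2 min.

7.2 min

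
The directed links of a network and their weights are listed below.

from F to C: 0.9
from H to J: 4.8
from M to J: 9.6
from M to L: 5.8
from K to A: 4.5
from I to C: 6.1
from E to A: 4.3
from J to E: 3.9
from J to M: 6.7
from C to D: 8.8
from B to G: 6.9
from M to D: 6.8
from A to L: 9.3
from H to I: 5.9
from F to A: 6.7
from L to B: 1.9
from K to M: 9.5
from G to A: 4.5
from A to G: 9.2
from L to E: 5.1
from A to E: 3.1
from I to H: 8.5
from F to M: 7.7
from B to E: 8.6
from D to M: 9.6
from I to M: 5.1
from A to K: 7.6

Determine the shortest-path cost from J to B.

14.4

Running Dijkstra from J:
J: 0
E: 3.9  (via J)
M: 6.7  (via J)
A: 8.2  (via E)
L: 12.5  (via M)
D: 13.5  (via M)
B: 14.4  (via L)
Shortest route: J–M–L–B = 14.4.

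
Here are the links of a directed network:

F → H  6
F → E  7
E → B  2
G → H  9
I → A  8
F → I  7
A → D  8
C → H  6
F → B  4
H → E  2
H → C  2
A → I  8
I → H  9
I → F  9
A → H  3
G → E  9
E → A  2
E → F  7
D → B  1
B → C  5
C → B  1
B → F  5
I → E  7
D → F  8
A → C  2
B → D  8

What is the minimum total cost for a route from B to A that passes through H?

15

Best B to H: B → C → H costing 11
Best H to A: H → E → A costing 4
Total via H: 11 + 4 = 15.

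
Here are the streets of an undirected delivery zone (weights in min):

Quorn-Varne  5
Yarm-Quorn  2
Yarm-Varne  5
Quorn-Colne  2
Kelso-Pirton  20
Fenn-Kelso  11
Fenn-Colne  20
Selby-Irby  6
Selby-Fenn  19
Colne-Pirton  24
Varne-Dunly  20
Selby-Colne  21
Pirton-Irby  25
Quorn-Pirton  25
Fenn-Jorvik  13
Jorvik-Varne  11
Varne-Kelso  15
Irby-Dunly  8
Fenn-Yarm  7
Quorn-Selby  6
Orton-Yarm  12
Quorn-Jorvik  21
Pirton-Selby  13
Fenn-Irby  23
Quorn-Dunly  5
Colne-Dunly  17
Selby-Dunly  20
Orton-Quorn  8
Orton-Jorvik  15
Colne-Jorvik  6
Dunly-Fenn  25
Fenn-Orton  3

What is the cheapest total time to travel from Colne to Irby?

14 min

Enumerating some paths:
Colne → Quorn → Dunly → Irby: 2+5+8 = 15
Colne → Quorn → Selby → Irby: 2+6+6 = 14
The minimum is 14 min via Colne → Quorn → Selby → Irby.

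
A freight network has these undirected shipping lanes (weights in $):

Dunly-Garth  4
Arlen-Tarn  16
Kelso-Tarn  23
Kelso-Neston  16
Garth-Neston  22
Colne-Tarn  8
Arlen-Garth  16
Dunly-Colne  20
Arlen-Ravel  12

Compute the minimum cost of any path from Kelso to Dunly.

$42

Compare a few routes:
Kelso → Tarn → Colne → Dunly: 23+8+20 = 51
Kelso → Neston → Garth → Dunly: 16+22+4 = 42
Kelso → Tarn → Arlen → Garth → Dunly: 23+16+16+4 = 59
Cheapest is Kelso → Neston → Garth → Dunly at $42.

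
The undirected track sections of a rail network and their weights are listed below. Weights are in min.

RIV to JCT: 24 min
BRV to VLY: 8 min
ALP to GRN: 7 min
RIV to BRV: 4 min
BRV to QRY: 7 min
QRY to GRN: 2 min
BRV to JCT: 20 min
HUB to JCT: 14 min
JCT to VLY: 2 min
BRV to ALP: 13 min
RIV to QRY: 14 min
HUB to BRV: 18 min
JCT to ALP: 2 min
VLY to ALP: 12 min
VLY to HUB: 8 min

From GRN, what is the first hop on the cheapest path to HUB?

ALP

Compare a few routes:
GRN → ALP → JCT → VLY → HUB: 7+2+2+8 = 19
GRN → QRY → BRV → HUB: 2+7+18 = 27
GRN → ALP → JCT → HUB: 7+2+14 = 23
GRN → QRY → BRV → VLY → HUB: 2+7+8+8 = 25
Cheapest is GRN → ALP → JCT → VLY → HUB at 19 min.
So from GRN the first move is to ALP.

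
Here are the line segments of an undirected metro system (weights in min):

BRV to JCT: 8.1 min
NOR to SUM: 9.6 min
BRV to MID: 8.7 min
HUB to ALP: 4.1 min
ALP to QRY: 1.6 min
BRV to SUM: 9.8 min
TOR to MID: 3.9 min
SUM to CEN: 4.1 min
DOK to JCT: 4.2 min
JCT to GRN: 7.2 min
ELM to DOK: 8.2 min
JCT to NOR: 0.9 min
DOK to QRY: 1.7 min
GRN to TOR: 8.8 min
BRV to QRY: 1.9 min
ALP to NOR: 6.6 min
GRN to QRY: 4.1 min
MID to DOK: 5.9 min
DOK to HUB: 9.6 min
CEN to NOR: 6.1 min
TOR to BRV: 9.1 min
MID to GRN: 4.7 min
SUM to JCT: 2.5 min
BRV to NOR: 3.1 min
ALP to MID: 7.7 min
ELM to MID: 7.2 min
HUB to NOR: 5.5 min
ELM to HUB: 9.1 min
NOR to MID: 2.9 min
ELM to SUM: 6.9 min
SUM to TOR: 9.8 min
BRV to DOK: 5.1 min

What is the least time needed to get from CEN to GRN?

13.7 min

Candidate routes:
CEN - NOR - JCT - GRN: 6.1+0.9+7.2 = 14.2
CEN - NOR - MID - GRN: 6.1+2.9+4.7 = 13.7
CEN - SUM - JCT - GRN: 4.1+2.5+7.2 = 13.8
The minimum is 13.7 min via CEN - NOR - MID - GRN.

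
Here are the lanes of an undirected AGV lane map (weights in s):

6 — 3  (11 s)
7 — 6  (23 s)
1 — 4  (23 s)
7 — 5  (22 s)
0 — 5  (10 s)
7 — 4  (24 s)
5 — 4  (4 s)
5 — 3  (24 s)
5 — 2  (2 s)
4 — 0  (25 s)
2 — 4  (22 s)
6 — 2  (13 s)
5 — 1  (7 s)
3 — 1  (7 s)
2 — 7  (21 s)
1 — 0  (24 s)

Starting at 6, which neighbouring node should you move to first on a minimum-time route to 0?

Enumerating some paths:
6 → 3 → 1 → 5 → 0: 11+7+7+10 = 35
6 → 2 → 5 → 0: 13+2+10 = 25
The minimum is 25 s via 6 → 2 → 5 → 0.
So from 6 the first move is to 2.

2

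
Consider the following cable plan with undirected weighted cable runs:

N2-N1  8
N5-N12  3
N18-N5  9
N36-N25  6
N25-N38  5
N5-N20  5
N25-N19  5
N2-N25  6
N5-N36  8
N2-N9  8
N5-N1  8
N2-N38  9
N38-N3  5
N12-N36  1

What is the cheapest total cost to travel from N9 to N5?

Running Dijkstra from N9:
N9: 0
N2: 8  (via N9)
N25: 14  (via N2)
N1: 16  (via N2)
N38: 17  (via N2)
N19: 19  (via N25)
N36: 20  (via N25)
N12: 21  (via N36)
N3: 22  (via N38)
N5: 24  (via N1)
Shortest route: N9–N2–N1–N5 = 24.

24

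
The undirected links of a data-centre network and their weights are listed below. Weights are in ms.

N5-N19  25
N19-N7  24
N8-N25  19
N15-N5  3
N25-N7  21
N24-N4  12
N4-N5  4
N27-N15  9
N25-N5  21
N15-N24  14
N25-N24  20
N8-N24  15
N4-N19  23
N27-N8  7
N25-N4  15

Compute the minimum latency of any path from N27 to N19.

Compare a few routes:
N27 - N15 - N5 - N4 - N19: 9+3+4+23 = 39
N27 - N15 - N24 - N4 - N19: 9+14+12+23 = 58
N27 - N15 - N5 - N19: 9+3+25 = 37
N27 - N8 - N24 - N4 - N19: 7+15+12+23 = 57
The minimum is 37 ms via N27 - N15 - N5 - N19.

37 ms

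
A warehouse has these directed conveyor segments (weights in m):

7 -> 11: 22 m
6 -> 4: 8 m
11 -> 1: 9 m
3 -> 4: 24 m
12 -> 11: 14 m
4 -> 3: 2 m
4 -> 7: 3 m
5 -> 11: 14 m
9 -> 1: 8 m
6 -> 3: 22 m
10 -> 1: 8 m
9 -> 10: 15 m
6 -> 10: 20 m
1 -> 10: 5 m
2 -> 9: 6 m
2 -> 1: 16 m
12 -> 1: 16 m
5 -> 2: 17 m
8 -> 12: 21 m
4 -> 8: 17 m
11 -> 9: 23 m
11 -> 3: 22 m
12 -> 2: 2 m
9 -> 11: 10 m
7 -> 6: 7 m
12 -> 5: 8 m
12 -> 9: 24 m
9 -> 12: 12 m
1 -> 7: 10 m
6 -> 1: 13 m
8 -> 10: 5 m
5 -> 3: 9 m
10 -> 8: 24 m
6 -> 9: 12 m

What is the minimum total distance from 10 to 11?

40 m

Compare a few routes:
10 - 8 - 12 - 2 - 9 - 11: 24+21+2+6+10 = 63
10 - 8 - 12 - 11: 24+21+14 = 59
10 - 1 - 7 - 6 - 9 - 11: 8+10+7+12+10 = 47
10 - 1 - 7 - 11: 8+10+22 = 40
Cheapest is 10 - 1 - 7 - 11 at 40 m.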